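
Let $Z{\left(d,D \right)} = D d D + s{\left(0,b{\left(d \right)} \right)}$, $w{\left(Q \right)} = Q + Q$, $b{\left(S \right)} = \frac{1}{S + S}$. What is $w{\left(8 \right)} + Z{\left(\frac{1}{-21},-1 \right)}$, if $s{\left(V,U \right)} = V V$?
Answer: $\frac{335}{21} \approx 15.952$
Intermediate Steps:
$b{\left(S \right)} = \frac{1}{2 S}$
$s{\left(V,U \right)} = V^{2}$
$w{\left(Q \right)} = 2 Q$
$Z{\left(d,D \right)} = d D^{2}$ ($Z{\left(d,D \right)} = D d D + 0^{2} = d D^{2} + 0 = d D^{2}$)
$w{\left(8 \right)} + Z{\left(\frac{1}{-21},-1 \right)} = 2 \cdot 8 + \frac{\left(-1\right)^{2}}{-21} = 16 - \frac{1}{21} = \frac{335}{21}$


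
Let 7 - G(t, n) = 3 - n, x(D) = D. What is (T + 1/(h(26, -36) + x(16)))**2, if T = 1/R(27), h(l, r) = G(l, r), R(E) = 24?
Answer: 1/2304 ≈ 0.00043403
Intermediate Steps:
G(t, n) = 4 + n (G(t, n) = 7 - (3 - n) = 7 + (-3 + n) = 4 + n)
h(l, r) = 4 + r
T = 1/24 ≈ 0.041667
(T + 1/(h(26, -36) + x(16)))**2 = (1/24 + 1/((4 - 36) + 16))**2 = (1/24 + 1/(-32 + 16))**2 = (1/24 + 1/(-16))**2 = (1/24 - 1/16)**2 = (-1/48)**2 = 1/2304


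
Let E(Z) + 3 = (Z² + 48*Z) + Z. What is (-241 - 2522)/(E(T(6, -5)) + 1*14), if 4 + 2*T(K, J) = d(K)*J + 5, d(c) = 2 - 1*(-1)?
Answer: 2763/283 ≈ 9.7632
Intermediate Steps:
d(c) = 3 (d(c) = 2 + 1 = 3)
T(K, J) = ½ + 3*J/2 (T(K, J) = -2 + (3*J + 5)/2 = -2 + (5 + 3*J)/2 = -2 + (5/2 + 3*J/2) = ½ + 3*J/2)
E(Z) = -3 + Z² + 49*Z (E(Z) = -3 + ((Z² + 48*Z) + Z) = -3 + (Z² + 49*Z) = -3 + Z² + 49*Z)
(-241 - 2522)/(E(T(6, -5)) + 1*14) = (-241 - 2522)/((-3 + (½ + (3/2)*(-5))² + 49*(½ + (3/2)*(-5))) + 1*14) = -2763/((-3 + (½ - 15/2)² + 49*(½ - 15/2)) + 14) = -2763/((-3 + (-7)² + 49*(-7)) + 14) = -2763/((-3 + 49 - 343) + 14) = -2763/(-297 + 14) = -2763/(-283) = -2763*(-1/283) = 2763/283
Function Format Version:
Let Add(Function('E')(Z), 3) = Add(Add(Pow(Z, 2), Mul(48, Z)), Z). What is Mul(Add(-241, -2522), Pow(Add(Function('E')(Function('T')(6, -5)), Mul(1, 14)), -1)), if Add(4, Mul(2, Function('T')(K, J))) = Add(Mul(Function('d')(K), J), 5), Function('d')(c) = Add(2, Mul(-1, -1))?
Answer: Rational(2763, 283) ≈ 9.7632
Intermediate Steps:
Function('d')(c) = 3 (Function('d')(c) = Add(2, 1) = 3)
Function('T')(K, J) = Add(Rational(1, 2), Mul(Rational(3, 2), J)) (Function('T')(K, J) = Add(-2, Mul(Rational(1, 2), Add(Mul(3, J), 5))) = Add(-2, Mul(Rational(1, 2), Add(5, Mul(3, J)))) = Add(-2, Add(Rational(5, 2), Mul(Rational(3, 2), J))) = Add(Rational(1, 2), Mul(Rational(3, 2), J)))
Function('E')(Z) = Add(-3, Pow(Z, 2), Mul(49, Z)) (Function('E')(Z) = Add(-3, Add(Add(Pow(Z, 2), Mul(48, Z)), Z)) = Add(-3, Add(Pow(Z, 2), Mul(49, Z))) = Add(-3, Pow(Z, 2), Mul(49, Z)))
Mul(Add(-241, -2522), Pow(Add(Function('E')(Function('T')(6, -5)), Mul(1, 14)), -1)) = Mul(Add(-241, -2522), Pow(Add(Add(-3, Pow(Add(Rational(1, 2), Mul(Rational(3, 2), -5)), 2), Mul(49, Add(Rational(1, 2), Mul(Rational(3, 2), -5)))), Mul(1, 14)), -1)) = Mul(-2763, Pow(Add(Add(-3, Pow(Add(Rational(1, 2), Rational(-15, 2)), 2), Mul(49, Add(Rational(1, 2), Rational(-15, 2)))), 14), -1)) = Mul(-2763, Pow(Add(Add(-3, Pow(-7, 2), Mul(49, -7)), 14), -1)) = Mul(-2763, Pow(Add(Add(-3, 49, -343), 14), -1)) = Mul(-2763, Pow(Add(-297, 14), -1)) = Mul(-2763, Pow(-283, -1)) = Mul(-2763, Rational(-1, 283)) = Rational(2763, 283)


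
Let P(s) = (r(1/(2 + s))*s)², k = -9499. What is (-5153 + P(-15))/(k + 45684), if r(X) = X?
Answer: -870632/6115265 ≈ -0.14237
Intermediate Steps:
P(s) = s²/(2 + s)² (P(s) = (s/(2 + s))² = s²/(2 + s)²)
(-5153 + P(-15))/(k + 45684) = (-5153 + (-15)²/(2 - 15)²)/(-9499 + 45684) = (-5153 + 225/(-13)²)/36185 = (-5153 + 225*(1/169))*(1/36185) = (-5153 + 225/169)*(1/36185) = -870632/169*1/36185 = -870632/6115265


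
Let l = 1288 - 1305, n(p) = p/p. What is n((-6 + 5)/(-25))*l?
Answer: -17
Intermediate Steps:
n(p) = 1
l = -17
n((-6 + 5)/(-25))*l = 1*(-17) = -17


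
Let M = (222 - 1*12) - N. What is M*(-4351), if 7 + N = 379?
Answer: 704862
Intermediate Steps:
N = 372 (N = -7 + 379 = 372)
M = -162 (M = (222 - 1*12) - 1*372 = (222 - 12) - 372 = 210 - 372 = -162)
M*(-4351) = -162*(-4351) = 704862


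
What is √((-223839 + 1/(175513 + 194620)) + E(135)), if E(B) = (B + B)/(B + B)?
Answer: 9*I*√378585880185929/370133 ≈ 473.12*I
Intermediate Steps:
E(B) = 1 (E(B) = (2*B)/((2*B)) = (2*B)*(1/(2*B)) = 1)
√((-223839 + 1/(175513 + 194620)) + E(135)) = √((-223839 + 1/(175513 + 194620)) + 1) = √((-223839 + 1/370133) + 1) = √(-82850200586/370133 + 1) = √(-82849830453/370133) = 9*I*√378585880185929/370133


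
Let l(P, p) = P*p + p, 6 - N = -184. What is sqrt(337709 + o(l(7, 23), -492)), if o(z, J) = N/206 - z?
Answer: sqrt(3580812510)/103 ≈ 580.97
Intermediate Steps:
N = 190 (N = 6 - 1*(-184) = 6 + 184 = 190)
l(P, p) = p + P*p
o(z, J) = 95/103 - z (o(z, J) = 190/206 - z = 190*(1/206) - z = 95/103 - z)
sqrt(337709 + o(l(7, 23), -492)) = sqrt(337709 + (95/103 - 23*(1 + 7))) = sqrt(337709 + (95/103 - 23*8)) = sqrt(337709 + (95/103 - 1*184)) = sqrt(337709 + (95/103 - 184)) = sqrt(337709 - 18857/103) = sqrt(34765170/103) = sqrt(3580812510)/103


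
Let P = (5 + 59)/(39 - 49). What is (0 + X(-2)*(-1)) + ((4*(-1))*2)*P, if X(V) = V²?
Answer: 236/5 ≈ 47.200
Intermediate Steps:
P = -32/5 (P = 64/(-10) = 64*(-⅒) = -32/5 ≈ -6.4000)
(0 + X(-2)*(-1)) + ((4*(-1))*2)*P = (0 + (-2)²*(-1)) + ((4*(-1))*2)*(-32/5) = (0 + 4*(-1)) - 4*2*(-32/5) = (0 - 4) - 8*(-32/5) = -4 + 256/5 = 236/5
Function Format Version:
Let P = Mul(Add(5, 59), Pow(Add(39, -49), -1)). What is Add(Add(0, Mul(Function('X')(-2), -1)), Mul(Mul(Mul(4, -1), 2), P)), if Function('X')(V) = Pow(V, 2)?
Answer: Rational(236, 5) ≈ 47.200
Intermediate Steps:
P = Rational(-32, 5) (P = Mul(64, Pow(-10, -1)) = Mul(64, Rational(-1, 10)) = Rational(-32, 5) ≈ -6.4000)
Add(Add(0, Mul(Function('X')(-2), -1)), Mul(Mul(Mul(4, -1), 2), P)) = Add(Add(0, Mul(Pow(-2, 2), -1)), Mul(Mul(Mul(4, -1), 2), Rational(-32, 5))) = Add(Add(0, Mul(4, -1)), Mul(Mul(-4, 2), Rational(-32, 5))) = Add(Add(0, -4), Mul(-8, Rational(-32, 5))) = Add(-4, Rational(256, 5)) = Rational(236, 5)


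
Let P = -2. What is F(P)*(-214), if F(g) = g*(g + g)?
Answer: -1712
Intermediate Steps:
F(g) = 2*g² (F(g) = g*(2*g) = 2*g²)
F(P)*(-214) = (2*(-2)²)*(-214) = (2*4)*(-214) = 8*(-214) = -1712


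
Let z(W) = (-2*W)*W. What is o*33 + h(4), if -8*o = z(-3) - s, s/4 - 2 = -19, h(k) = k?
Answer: -809/4 ≈ -202.25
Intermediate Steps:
z(W) = -2*W²
s = -68 (s = 8 + 4*(-19) = 8 - 76 = -68)
o = -25/4 (o = -(-2*(-3)² - 1*(-68))/8 = -(-2*9 + 68)/8 = -(-18 + 68)/8 = -⅛*50 = -25/4 ≈ -6.2500)
o*33 + h(4) = -25/4*33 + 4 = -825/4 + 4 = -809/4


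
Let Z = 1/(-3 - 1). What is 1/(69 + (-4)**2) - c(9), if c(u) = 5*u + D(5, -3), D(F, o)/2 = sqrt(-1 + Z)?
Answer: -3824/85 - I*sqrt(5) ≈ -44.988 - 2.2361*I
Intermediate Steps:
Z = -1/4 (Z = 1/(-4) = -1/4 ≈ -0.25000)
D(F, o) = I*sqrt(5) (D(F, o) = 2*sqrt(-1 - 1/4) = 2*sqrt(-5/4) = 2*(I*sqrt(5)/2) = I*sqrt(5))
c(u) = 5*u + I*sqrt(5)
1/(69 + (-4)**2) - c(9) = 1/(69 + (-4)**2) - (5*9 + I*sqrt(5)) = 1/(69 + 16) - (45 + I*sqrt(5)) = 1/85 + (-45 - I*sqrt(5)) = -3824/85 - I*sqrt(5)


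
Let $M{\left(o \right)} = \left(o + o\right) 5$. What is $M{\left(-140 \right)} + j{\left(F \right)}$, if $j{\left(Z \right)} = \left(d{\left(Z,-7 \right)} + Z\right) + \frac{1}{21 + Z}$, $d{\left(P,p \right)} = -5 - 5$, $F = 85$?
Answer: $- \frac{140449}{106} \approx -1325.0$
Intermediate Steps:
$M{\left(o \right)} = 10 o$ ($M{\left(o \right)} = 2 o 5 = 10 o$)
$d{\left(P,p \right)} = -10$
$j{\left(Z \right)} = -10 + Z + \frac{1}{21 + Z}$ ($j{\left(Z \right)} = \left(-10 + Z\right) + \frac{1}{21 + Z} = -10 + Z + \frac{1}{21 + Z}$)
$M{\left(-140 \right)} + j{\left(F \right)} = 10 \left(-140\right) + \frac{-209 + 85^{2} + 11 \cdot 85}{21 + 85} = -1400 + \frac{-209 + 7225 + 935}{106} = -1400 + \frac{1}{106} \cdot 7951 = -1400 + \frac{7951}{106} = - \frac{140449}{106}$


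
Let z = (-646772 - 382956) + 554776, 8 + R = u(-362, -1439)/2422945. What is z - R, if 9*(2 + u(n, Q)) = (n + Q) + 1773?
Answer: -10356868710674/21806505 ≈ -4.7494e+5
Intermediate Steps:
u(n, Q) = 195 + Q/9 + n/9 (u(n, Q) = -2 + ((n + Q) + 1773)/9 = -2 + ((Q + n) + 1773)/9 = -2 + (1773 + Q + n)/9 = -2 + (197 + Q/9 + n/9) = 195 + Q/9 + n/9)
R = -174452086/21806505 (R = -8 + (195 + (⅑)*(-1439) + (⅑)*(-362))/2422945 = -8 + (195 - 1439/9 - 362/9)*(1/2422945) = -8 - 46/9*1/2422945 = -8 - 46/21806505 = -174452086/21806505 ≈ -8.0000)
z = -474952 (z = -1029728 + 554776 = -474952)
z - R = -474952 - 1*(-174452086/21806505) = -474952 + 174452086/21806505 = -10356868710674/21806505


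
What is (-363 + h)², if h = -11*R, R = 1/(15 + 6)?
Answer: 58277956/441 ≈ 1.3215e+5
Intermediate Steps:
R = 1/21 ≈ 0.047619
h = -11/21 (h = -11*1/21 = -11/21 ≈ -0.52381)
(-363 + h)² = (-363 - 11/21)² = (-7634/21)² = 58277956/441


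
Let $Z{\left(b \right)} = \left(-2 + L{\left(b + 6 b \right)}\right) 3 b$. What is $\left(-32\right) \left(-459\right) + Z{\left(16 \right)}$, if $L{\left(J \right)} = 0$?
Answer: $14592$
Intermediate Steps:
$Z{\left(b \right)} = - 6 b$ ($Z{\left(b \right)} = \left(-2 + 0\right) 3 b = - 2 \cdot 3 b = - 6 b$)
$\left(-32\right) \left(-459\right) + Z{\left(16 \right)} = \left(-32\right) \left(-459\right) - 96 = 14688 - 96 = 14592$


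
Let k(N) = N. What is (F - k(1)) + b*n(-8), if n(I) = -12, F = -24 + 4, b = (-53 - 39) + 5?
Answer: 1023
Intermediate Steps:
b = -87 (b = -92 + 5 = -87)
F = -20
(F - k(1)) + b*n(-8) = (-20 - 1*1) - 87*(-12) = (-20 - 1) + 1044 = -21 + 1044 = 1023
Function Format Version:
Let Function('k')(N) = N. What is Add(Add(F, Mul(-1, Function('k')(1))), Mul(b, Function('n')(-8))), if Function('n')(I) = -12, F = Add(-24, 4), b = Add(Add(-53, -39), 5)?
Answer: 1023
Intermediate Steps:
b = -87 (b = Add(-92, 5) = -87)
F = -20
Add(Add(F, Mul(-1, Function('k')(1))), Mul(b, Function('n')(-8))) = Add(Add(-20, Mul(-1, 1)), Mul(-87, -12)) = Add(Add(-20, -1), 1044) = Add(-21, 1044) = 1023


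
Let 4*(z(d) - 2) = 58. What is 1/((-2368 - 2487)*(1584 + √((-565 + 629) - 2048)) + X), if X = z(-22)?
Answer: -30761214/236750131342849 + 155360*I*√31/236750131342849 ≈ -1.2993e-7 + 3.6537e-9*I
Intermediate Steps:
z(d) = 33/2 (z(d) = 2 + (¼)*58 = 2 + 29/2 = 33/2)
X = 33/2 ≈ 16.500
1/((-2368 - 2487)*(1584 + √((-565 + 629) - 2048)) + X) = 1/((-2368 - 2487)*(1584 + √((-565 + 629) - 2048)) + 33/2) = 1/(-4855*(1584 + √(64 - 2048)) + 33/2) = 1/(-4855*(1584 + √(-1984)) + 33/2) = 1/(-4855*(1584 + 8*I*√31) + 33/2) = 1/((-7690320 - 38840*I*√31) + 33/2) = 1/(-15380607/2 - 38840*I*√31)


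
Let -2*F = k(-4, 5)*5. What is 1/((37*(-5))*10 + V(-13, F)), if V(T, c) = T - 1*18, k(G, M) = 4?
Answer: -1/1881 ≈ -0.00053163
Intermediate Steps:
F = -10 (F = -2*5 = -½*20 = -10)
V(T, c) = -18 + T (V(T, c) = T - 18 = -18 + T)
1/((37*(-5))*10 + V(-13, F)) = 1/((37*(-5))*10 + (-18 - 13)) = 1/(-185*10 - 31) = 1/(-1850 - 31) = 1/(-1881) = -1/1881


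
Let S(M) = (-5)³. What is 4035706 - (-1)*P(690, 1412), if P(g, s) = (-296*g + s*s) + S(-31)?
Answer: 5825085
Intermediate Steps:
S(M) = -125
P(g, s) = -125 + s² - 296*g (P(g, s) = (-296*g + s*s) - 125 = (-296*g + s²) - 125 = (s² - 296*g) - 125 = -125 + s² - 296*g)
4035706 - (-1)*P(690, 1412) = 4035706 - (-1)*(-125 + 1412² - 296*690) = 4035706 - (-1)*(-125 + 1993744 - 204240) = 4035706 - (-1)*1789379 = 4035706 - 1*(-1789379) = 4035706 + 1789379 = 5825085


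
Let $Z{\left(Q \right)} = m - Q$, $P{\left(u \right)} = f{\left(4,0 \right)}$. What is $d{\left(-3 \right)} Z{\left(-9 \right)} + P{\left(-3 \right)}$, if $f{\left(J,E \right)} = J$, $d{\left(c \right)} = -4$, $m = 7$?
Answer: $-60$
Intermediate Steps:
$P{\left(u \right)} = 4$
$Z{\left(Q \right)} = 7 - Q$
$d{\left(-3 \right)} Z{\left(-9 \right)} + P{\left(-3 \right)} = - 4 \left(7 - -9\right) + 4 = - 4 \left(7 + 9\right) + 4 = \left(-4\right) 16 + 4 = -64 + 4 = -60$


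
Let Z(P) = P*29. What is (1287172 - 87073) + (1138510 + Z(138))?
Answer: 2342611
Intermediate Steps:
Z(P) = 29*P
(1287172 - 87073) + (1138510 + Z(138)) = (1287172 - 87073) + (1138510 + 29*138) = 1200099 + (1138510 + 4002) = 1200099 + 1142512 = 2342611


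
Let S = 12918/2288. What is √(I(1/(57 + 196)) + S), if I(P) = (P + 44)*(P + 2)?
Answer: √16239749370/13156 ≈ 9.6865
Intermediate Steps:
S = 6459/1144 (S = 12918*(1/2288) = 6459/1144 ≈ 5.6460)
I(P) = (2 + P)*(44 + P) (I(P) = (44 + P)*(2 + P) = (2 + P)*(44 + P))
√(I(1/(57 + 196)) + S) = √((88 + (1/(57 + 196))² + 46/(57 + 196)) + 6459/1144) = √((88 + (1/253)² + 46/253) + 6459/1144) = √((88 + (1/253)² + 46*(1/253)) + 6459/1144) = √((88 + 1/64009 + 2/11) + 6459/1144) = √(5644431/64009 + 6459/1144) = √(624605745/6656936) = √16239749370/13156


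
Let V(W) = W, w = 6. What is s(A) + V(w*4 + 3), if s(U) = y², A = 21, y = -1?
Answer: 28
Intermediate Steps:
s(U) = 1 (s(U) = (-1)² = 1)
s(A) + V(w*4 + 3) = 1 + (6*4 + 3) = 1 + (24 + 3) = 1 + 27 = 28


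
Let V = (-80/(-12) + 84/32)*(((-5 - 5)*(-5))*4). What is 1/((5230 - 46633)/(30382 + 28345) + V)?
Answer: 176181/327278816 ≈ 0.00053832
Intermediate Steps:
V = 5575/3 (V = (-80*(-1/12) + 84*(1/32))*(-10*(-5)*4) = (20/3 + 21/8)*(50*4) = (223/24)*200 = 5575/3 ≈ 1858.3)
1/((5230 - 46633)/(30382 + 28345) + V) = 1/((5230 - 46633)/(30382 + 28345) + 5575/3) = 1/(-41403/58727 + 5575/3) = 1/(327278816/176181) = 176181/327278816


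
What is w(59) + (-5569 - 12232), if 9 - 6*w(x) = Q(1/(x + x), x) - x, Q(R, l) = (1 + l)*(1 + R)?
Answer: -3150556/177 ≈ -17800.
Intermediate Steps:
Q(R, l) = (1 + R)*(1 + l)
w(x) = 5/4 - 1/(12*x) (w(x) = 3/2 - ((1 + 1/(x + x) + x + x/(x + x)) - x)/6 = 3/2 - ((1 + 1/(2*x) + x + x/((2*x))) - x)/6 = 3/2 - ((1 + 1/(2*x) + x + (1/(2*x))*x) - x)/6 = 3/2 - ((1 + 1/(2*x) + x + 1/2) - x)/6 = 3/2 - ((3/2 + x + 1/(2*x)) - x)/6 = 3/2 - (3/2 + 1/(2*x))/6 = 3/2 + (-1/4 - 1/(12*x)) = 5/4 - 1/(12*x))
w(59) + (-5569 - 12232) = (1/12)*(-1 + 15*59)/59 + (-5569 - 12232) = (1/12)*(1/59)*(-1 + 885) - 17801 = (1/12)*(1/59)*884 - 17801 = 221/177 - 17801 = -3150556/177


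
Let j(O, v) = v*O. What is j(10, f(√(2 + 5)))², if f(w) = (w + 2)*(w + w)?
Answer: 30800 + 11200*√7 ≈ 60432.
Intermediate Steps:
f(w) = 2*w*(2 + w) (f(w) = (2 + w)*(2*w) = 2*w*(2 + w))
j(O, v) = O*v
j(10, f(√(2 + 5)))² = (10*(2*√(2 + 5)*(2 + √(2 + 5))))² = (10*(2*√7*(2 + √7)))² = (20*√7*(2 + √7))² = 2800*(2 + √7)²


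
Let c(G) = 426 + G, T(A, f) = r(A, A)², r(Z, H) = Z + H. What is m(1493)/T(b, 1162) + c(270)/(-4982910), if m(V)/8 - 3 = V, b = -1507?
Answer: 201942676/171461102615 ≈ 0.0011778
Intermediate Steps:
r(Z, H) = H + Z
m(V) = 24 + 8*V
T(A, f) = 4*A² (T(A, f) = (A + A)² = (2*A)² = 4*A²)
m(1493)/T(b, 1162) + c(270)/(-4982910) = (24 + 8*1493)/((4*(-1507)²)) + (426 + 270)/(-4982910) = (24 + 11944)/((4*2271049)) + 696*(-1/4982910) = 11968/9084196 - 116/830485 = 11968*(1/9084196) - 116/830485 = 272/206459 - 116/830485 = 201942676/171461102615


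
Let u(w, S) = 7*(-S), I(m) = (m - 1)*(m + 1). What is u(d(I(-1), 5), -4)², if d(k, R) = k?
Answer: 784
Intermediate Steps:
I(m) = (1 + m)*(-1 + m) (I(m) = (-1 + m)*(1 + m) = (1 + m)*(-1 + m))
u(w, S) = -7*S
u(d(I(-1), 5), -4)² = (-7*(-4))² = 28² = 784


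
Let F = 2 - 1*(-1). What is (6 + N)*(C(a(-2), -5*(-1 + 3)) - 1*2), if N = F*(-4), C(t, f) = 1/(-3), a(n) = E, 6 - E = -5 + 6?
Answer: 14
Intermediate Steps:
E = 5 (E = 6 - (-5 + 6) = 6 - 1*1 = 6 - 1 = 5)
a(n) = 5
F = 3 (F = 2 + 1 = 3)
C(t, f) = -⅓
N = -12 (N = 3*(-4) = -12)
(6 + N)*(C(a(-2), -5*(-1 + 3)) - 1*2) = (6 - 12)*(-⅓ - 1*2) = -6*(-⅓ - 2) = -6*(-7/3) = 14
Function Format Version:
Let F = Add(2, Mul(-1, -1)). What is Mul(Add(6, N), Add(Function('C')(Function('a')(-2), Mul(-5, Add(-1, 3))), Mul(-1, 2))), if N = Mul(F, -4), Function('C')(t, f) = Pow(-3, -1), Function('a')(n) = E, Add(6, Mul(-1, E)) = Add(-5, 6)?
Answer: 14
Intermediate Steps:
E = 5 (E = Add(6, Mul(-1, Add(-5, 6))) = Add(6, Mul(-1, 1)) = Add(6, -1) = 5)
Function('a')(n) = 5
F = 3 (F = Add(2, 1) = 3)
Function('C')(t, f) = Rational(-1, 3)
N = -12 (N = Mul(3, -4) = -12)
Mul(Add(6, N), Add(Function('C')(Function('a')(-2), Mul(-5, Add(-1, 3))), Mul(-1, 2))) = Mul(Add(6, -12), Add(Rational(-1, 3), Mul(-1, 2))) = Mul(-6, Add(Rational(-1, 3), -2)) = Mul(-6, Rational(-7, 3)) = 14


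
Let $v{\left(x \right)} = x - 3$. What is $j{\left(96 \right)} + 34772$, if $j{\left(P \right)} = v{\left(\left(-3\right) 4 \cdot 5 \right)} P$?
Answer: $28724$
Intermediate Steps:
$v{\left(x \right)} = -3 + x$ ($v{\left(x \right)} = x - 3 = -3 + x$)
$j{\left(P \right)} = - 63 P$ ($j{\left(P \right)} = \left(-3 + \left(-3\right) 4 \cdot 5\right) P = \left(-3 - 60\right) P = - 63 P$)
$j{\left(96 \right)} + 34772 = \left(-63\right) 96 + 34772 = -6048 + 34772 = 28724$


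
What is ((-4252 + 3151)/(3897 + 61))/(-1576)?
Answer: 1101/6237808 ≈ 0.00017650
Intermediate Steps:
((-4252 + 3151)/(3897 + 61))/(-1576) = -1101/3958*(-1/1576) = 1101/6237808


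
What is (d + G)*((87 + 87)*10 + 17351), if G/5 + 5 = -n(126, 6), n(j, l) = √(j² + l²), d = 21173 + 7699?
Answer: 550718077 - 572730*√442 ≈ 5.3868e+8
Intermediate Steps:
d = 28872
G = -25 - 30*√442 (G = -25 + 5*(-√(126² + 6²)) = -25 + 5*(-√(15876 + 36)) = -25 + 5*(-√15912) = -25 + 5*(-6*√442) = -25 - 30*√442 ≈ -655.71)
(d + G)*((87 + 87)*10 + 17351) = (28872 + (-25 - 30*√442))*((87 + 87)*10 + 17351) = (28847 - 30*√442)*(174*10 + 17351) = (28847 - 30*√442)*(1740 + 17351) = (28847 - 30*√442)*19091 = 550718077 - 572730*√442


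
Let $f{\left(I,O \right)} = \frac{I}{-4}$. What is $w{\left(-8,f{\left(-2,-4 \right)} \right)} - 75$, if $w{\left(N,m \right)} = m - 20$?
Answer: $- \frac{189}{2} \approx -94.5$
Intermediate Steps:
$f{\left(I,O \right)} = - \frac{I}{4}$ ($f{\left(I,O \right)} = I \left(- \frac{1}{4}\right) = - \frac{I}{4}$)
$w{\left(N,m \right)} = -20 + m$
$w{\left(-8,f{\left(-2,-4 \right)} \right)} - 75 = \left(-20 - - \frac{1}{2}\right) - 75 = \left(-20 + \frac{1}{2}\right) - 75 = - \frac{39}{2} - 75 = - \frac{189}{2}$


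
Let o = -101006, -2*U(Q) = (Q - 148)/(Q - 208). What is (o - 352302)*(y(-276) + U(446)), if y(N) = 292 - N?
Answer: -30606222890/119 ≈ -2.5720e+8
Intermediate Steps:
U(Q) = -(-148 + Q)/(2*(-208 + Q)) (U(Q) = -(Q - 148)/(2*(Q - 208)) = -(-148 + Q)/(2*(-208 + Q)))
(o - 352302)*(y(-276) + U(446)) = (-101006 - 352302)*((292 - 1*(-276)) + (148 - 1*446)/(2*(-208 + 446))) = -453308*((292 + 276) + (½)*(148 - 446)/238) = -453308*(568 + (½)*(1/238)*(-298)) = -453308*(568 - 149/238) = -453308*135035/238 = -30606222890/119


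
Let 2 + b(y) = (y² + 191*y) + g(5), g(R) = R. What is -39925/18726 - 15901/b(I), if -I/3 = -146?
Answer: -3765766417/1719702210 ≈ -2.1898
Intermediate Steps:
I = 438 (I = -3*(-146) = 438)
b(y) = 3 + y² + 191*y (b(y) = -2 + ((y² + 191*y) + 5) = -2 + (5 + y² + 191*y) = 3 + y² + 191*y)
-39925/18726 - 15901/b(I) = -39925/18726 - 15901/(3 + 438² + 191*438) = -39925*1/18726 - 15901/(3 + 191844 + 83658) = -39925/18726 - 15901/275505 = -3765766417/1719702210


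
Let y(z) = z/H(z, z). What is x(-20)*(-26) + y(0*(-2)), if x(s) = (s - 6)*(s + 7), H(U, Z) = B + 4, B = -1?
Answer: -8788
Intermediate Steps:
H(U, Z) = 3 (H(U, Z) = -1 + 4 = 3)
x(s) = (-6 + s)*(7 + s)
y(z) = z/3
x(-20)*(-26) + y(0*(-2)) = (-42 - 20 + (-20)**2)*(-26) + (0*(-2))/3 = (-42 - 20 + 400)*(-26) + (1/3)*0 = 338*(-26) + 0 = -8788 + 0 = -8788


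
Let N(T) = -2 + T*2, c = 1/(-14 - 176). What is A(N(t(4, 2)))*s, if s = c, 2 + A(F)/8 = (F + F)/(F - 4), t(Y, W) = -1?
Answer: 4/95 ≈ 0.042105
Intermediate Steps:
c = -1/190 (c = 1/(-190) = -1/190 ≈ -0.0052632)
N(T) = -2 + 2*T
A(F) = -16 + 16*F/(-4 + F) (A(F) = -16 + 8*((F + F)/(F - 4)) = -16 + 8*((2*F)/(-4 + F)) = -16 + 8*(2*F/(-4 + F)) = -16 + 16*F/(-4 + F))
s = -1/190 ≈ -0.0052632
A(N(t(4, 2)))*s = (64/(-4 + (-2 + 2*(-1))))*(-1/190) = (64/(-4 + (-2 - 2)))*(-1/190) = (64/(-4 - 4))*(-1/190) = (64/(-8))*(-1/190) = (64*(-1/8))*(-1/190) = -8*(-1/190) = 4/95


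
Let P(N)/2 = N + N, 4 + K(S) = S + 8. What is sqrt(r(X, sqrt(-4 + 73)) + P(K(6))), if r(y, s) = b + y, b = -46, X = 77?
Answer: sqrt(71) ≈ 8.4261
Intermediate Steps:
K(S) = 4 + S (K(S) = -4 + (S + 8) = -4 + (8 + S) = 4 + S)
P(N) = 4*N (P(N) = 2*(N + N) = 2*(2*N) = 4*N)
r(y, s) = -46 + y
sqrt(r(X, sqrt(-4 + 73)) + P(K(6))) = sqrt((-46 + 77) + 4*(4 + 6)) = sqrt(31 + 4*10) = sqrt(31 + 40) = sqrt(71)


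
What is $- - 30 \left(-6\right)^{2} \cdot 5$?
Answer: $5400$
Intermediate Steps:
$- - 30 \left(-6\right)^{2} \cdot 5 = - \left(-30\right) 36 \cdot 5 = - \left(-1080\right) 5 = \left(-1\right) \left(-5400\right) = 5400$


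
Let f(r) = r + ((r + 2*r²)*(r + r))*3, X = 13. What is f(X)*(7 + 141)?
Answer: 4053868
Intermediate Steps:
f(r) = r + 6*r*(r + 2*r²) (f(r) = r + ((r + 2*r²)*(2*r))*3 = r + (2*r*(r + 2*r²))*3 = r + 6*r*(r + 2*r²))
f(X)*(7 + 141) = (13*(1 + 6*13 + 12*13²))*(7 + 141) = (13*(1 + 78 + 12*169))*148 = (13*(1 + 78 + 2028))*148 = (13*2107)*148 = 27391*148 = 4053868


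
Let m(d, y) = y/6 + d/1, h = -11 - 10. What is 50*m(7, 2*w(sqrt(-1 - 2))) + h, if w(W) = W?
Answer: 329 + 50*I*sqrt(3)/3 ≈ 329.0 + 28.868*I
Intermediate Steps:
h = -21
m(d, y) = d + y/6 (m(d, y) = y*(1/6) + d*1 = y/6 + d = d + y/6)
50*m(7, 2*w(sqrt(-1 - 2))) + h = 50*(7 + (2*sqrt(-1 - 2))/6) - 21 = 50*(7 + (2*sqrt(-3))/6) - 21 = 50*(7 + (2*(I*sqrt(3)))/6) - 21 = 50*(7 + (2*I*sqrt(3))/6) - 21 = 50*(7 + I*sqrt(3)/3) - 21 = (350 + 50*I*sqrt(3)/3) - 21 = 329 + 50*I*sqrt(3)/3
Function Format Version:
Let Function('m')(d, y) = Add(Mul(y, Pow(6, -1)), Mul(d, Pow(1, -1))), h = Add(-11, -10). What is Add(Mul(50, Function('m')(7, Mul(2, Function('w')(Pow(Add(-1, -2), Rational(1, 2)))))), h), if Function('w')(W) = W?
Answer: Add(329, Mul(Rational(50, 3), I, Pow(3, Rational(1, 2)))) ≈ Add(329.00, Mul(28.868, I))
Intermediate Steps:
h = -21
Function('m')(d, y) = Add(d, Mul(Rational(1, 6), y)) (Function('m')(d, y) = Add(Mul(y, Rational(1, 6)), Mul(d, 1)) = Add(Mul(Rational(1, 6), y), d) = Add(d, Mul(Rational(1, 6), y)))
Add(Mul(50, Function('m')(7, Mul(2, Function('w')(Pow(Add(-1, -2), Rational(1, 2)))))), h) = Add(Mul(50, Add(7, Mul(Rational(1, 6), Mul(2, Pow(Add(-1, -2), Rational(1, 2)))))), -21) = Add(Mul(50, Add(7, Mul(Rational(1, 6), Mul(2, Pow(-3, Rational(1, 2)))))), -21) = Add(Mul(50, Add(7, Mul(Rational(1, 6), Mul(2, Mul(I, Pow(3, Rational(1, 2))))))), -21) = Add(Mul(50, Add(7, Mul(Rational(1, 6), Mul(2, I, Pow(3, Rational(1, 2)))))), -21) = Add(Mul(50, Add(7, Mul(Rational(1, 3), I, Pow(3, Rational(1, 2))))), -21) = Add(Add(350, Mul(Rational(50, 3), I, Pow(3, Rational(1, 2)))), -21) = Add(329, Mul(Rational(50, 3), I, Pow(3, Rational(1, 2))))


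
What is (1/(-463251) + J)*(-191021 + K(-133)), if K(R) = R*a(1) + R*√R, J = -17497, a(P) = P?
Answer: 516466424097064/154417 + 1078031865484*I*√133/463251 ≈ 3.3446e+9 + 2.6837e+7*I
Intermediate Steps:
K(R) = R + R^(3/2) (K(R) = R*1 + R*√R = R + R^(3/2))
(1/(-463251) + J)*(-191021 + K(-133)) = (1/(-463251) - 17497)*(-191021 + (-133 + (-133)^(3/2))) = (-1/463251 - 17497)*(-191021 + (-133 - 133*I*√133)) = -8105502748*(-191154 - 133*I*√133)/463251 = 516466424097064/154417 + 1078031865484*I*√133/463251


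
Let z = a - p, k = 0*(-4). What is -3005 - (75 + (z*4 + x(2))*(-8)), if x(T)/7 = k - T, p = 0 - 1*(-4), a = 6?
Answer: -3128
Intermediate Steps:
p = 4 (p = 0 + 4 = 4)
k = 0
x(T) = -7*T (x(T) = 7*(0 - T) = 7*(-T) = -7*T)
z = 2 (z = 6 - 1*4 = 6 - 4 = 2)
-3005 - (75 + (z*4 + x(2))*(-8)) = -3005 - (75 + (2*4 - 7*2)*(-8)) = -3005 - (75 + (8 - 14)*(-8)) = -3005 - (75 - 6*(-8)) = -3005 - (75 + 48) = -3005 - 1*123 = -3005 - 123 = -3128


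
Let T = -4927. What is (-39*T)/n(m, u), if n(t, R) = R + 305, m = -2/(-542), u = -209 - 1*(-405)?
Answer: 64051/167 ≈ 383.54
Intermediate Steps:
u = 196 (u = -209 + 405 = 196)
m = 1/271 (m = -2*(-1/542) = 1/271 ≈ 0.0036900)
n(t, R) = 305 + R
(-39*T)/n(m, u) = (-39*(-4927))/(305 + 196) = 192153/501 = 192153*(1/501) = 64051/167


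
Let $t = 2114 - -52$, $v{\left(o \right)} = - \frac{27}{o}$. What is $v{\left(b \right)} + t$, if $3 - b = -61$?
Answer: $\frac{138597}{64} \approx 2165.6$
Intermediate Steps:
$b = 64$ ($b = 3 - -61 = 3 + 61 = 64$)
$t = 2166$ ($t = 2114 + 52 = 2166$)
$v{\left(b \right)} + t = - \frac{27}{64} + 2166 = \frac{138597}{64}$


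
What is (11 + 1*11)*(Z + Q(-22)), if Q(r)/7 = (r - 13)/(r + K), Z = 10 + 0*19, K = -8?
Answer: 1199/3 ≈ 399.67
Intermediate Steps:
Z = 10 (Z = 10 + 0 = 10)
Q(r) = 7*(-13 + r)/(-8 + r) (Q(r) = 7*((r - 13)/(r - 8)) = 7*((-13 + r)/(-8 + r)) = 7*(-13 + r)/(-8 + r))
(11 + 1*11)*(Z + Q(-22)) = (11 + 1*11)*(10 + 7*(-13 - 22)/(-8 - 22)) = (11 + 11)*(10 + 7*(-35)/(-30)) = 22*(10 + 7*(-1/30)*(-35)) = 22*(10 + 49/6) = 22*(109/6) = 1199/3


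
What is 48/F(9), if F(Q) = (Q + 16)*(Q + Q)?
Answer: 8/75 ≈ 0.10667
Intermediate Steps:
F(Q) = 2*Q*(16 + Q) (F(Q) = (16 + Q)*(2*Q) = 2*Q*(16 + Q))
48/F(9) = 48/(2*9*(16 + 9)) = 48/(2*9*25) = 48/450 = (1/450)*48 = 8/75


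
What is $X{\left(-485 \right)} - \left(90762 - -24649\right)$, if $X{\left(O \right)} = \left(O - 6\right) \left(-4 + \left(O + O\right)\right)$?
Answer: $362823$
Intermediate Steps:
$X{\left(O \right)} = \left(-6 + O\right) \left(-4 + 2 O\right)$
$X{\left(-485 \right)} - \left(90762 - -24649\right) = \left(24 - -7760 + 2 \left(-485\right)^{2}\right) - \left(90762 - -24649\right) = \left(24 + 7760 + 2 \cdot 235225\right) - \left(90762 + 24649\right) = \left(24 + 7760 + 470450\right) - 115411 = 478234 - 115411 = 362823$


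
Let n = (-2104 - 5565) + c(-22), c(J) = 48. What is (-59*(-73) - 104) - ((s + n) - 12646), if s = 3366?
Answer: 21104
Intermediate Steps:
n = -7621 (n = (-2104 - 5565) + 48 = -7669 + 48 = -7621)
(-59*(-73) - 104) - ((s + n) - 12646) = (-59*(-73) - 104) - ((3366 - 7621) - 12646) = (4307 - 104) - (-4255 - 12646) = 4203 - 1*(-16901) = 4203 + 16901 = 21104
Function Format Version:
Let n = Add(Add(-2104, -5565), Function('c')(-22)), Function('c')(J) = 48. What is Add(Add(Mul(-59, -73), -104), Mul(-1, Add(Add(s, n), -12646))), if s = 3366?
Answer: 21104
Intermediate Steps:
n = -7621 (n = Add(Add(-2104, -5565), 48) = Add(-7669, 48) = -7621)
Add(Add(Mul(-59, -73), -104), Mul(-1, Add(Add(s, n), -12646))) = Add(Add(Mul(-59, -73), -104), Mul(-1, Add(Add(3366, -7621), -12646))) = Add(Add(4307, -104), Mul(-1, Add(-4255, -12646))) = Add(4203, Mul(-1, -16901)) = Add(4203, 16901) = 21104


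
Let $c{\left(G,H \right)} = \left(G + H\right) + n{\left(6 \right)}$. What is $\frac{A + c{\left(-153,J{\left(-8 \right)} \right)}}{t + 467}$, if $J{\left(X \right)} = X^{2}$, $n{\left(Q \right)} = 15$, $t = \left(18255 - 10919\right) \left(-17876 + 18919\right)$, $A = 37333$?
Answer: $\frac{37259}{7651915} \approx 0.0048692$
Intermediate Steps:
$t = 7651448$ ($t = 7336 \cdot 1043 = 7651448$)
$c{\left(G,H \right)} = 15 + G + H$ ($c{\left(G,H \right)} = \left(G + H\right) + 15 = 15 + G + H$)
$\frac{A + c{\left(-153,J{\left(-8 \right)} \right)}}{t + 467} = \frac{37333 + \left(15 - 153 + \left(-8\right)^{2}\right)}{7651448 + 467} = \frac{37333 + \left(15 - 153 + 64\right)}{7651915} = \left(37333 - 74\right) \frac{1}{7651915} = 37259 \cdot \frac{1}{7651915} = \frac{37259}{7651915}$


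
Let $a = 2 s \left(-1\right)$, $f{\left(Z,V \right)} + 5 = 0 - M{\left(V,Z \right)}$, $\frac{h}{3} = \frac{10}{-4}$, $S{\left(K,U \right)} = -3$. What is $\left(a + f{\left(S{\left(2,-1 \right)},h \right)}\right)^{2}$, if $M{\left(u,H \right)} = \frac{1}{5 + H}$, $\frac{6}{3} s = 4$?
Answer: $\frac{361}{4} \approx 90.25$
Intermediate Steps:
$s = 2$ ($s = \frac{1}{2} \cdot 4 = 2$)
$h = - \frac{15}{2}$ ($h = 3 \frac{10}{-4} = 3 \cdot 10 \left(- \frac{1}{4}\right) = 3 \left(- \frac{5}{2}\right) = - \frac{15}{2} \approx -7.5$)
$f{\left(Z,V \right)} = -5 - \frac{1}{5 + Z}$
$a = -4$ ($a = 2 \cdot 2 \left(-1\right) = 4 \left(-1\right) = -4$)
$\left(a + f{\left(S{\left(2,-1 \right)},h \right)}\right)^{2} = \left(-4 + \frac{-26 - -15}{5 - 3}\right)^{2} = \left(-4 + \frac{-26 + 15}{2}\right)^{2} = \left(-4 + \frac{1}{2} \left(-11\right)\right)^{2} = \left(-4 - \frac{11}{2}\right)^{2} = \left(- \frac{19}{2}\right)^{2} = \frac{361}{4}$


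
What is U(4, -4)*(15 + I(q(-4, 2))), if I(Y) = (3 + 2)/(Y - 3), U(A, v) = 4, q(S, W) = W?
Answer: 40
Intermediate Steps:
I(Y) = 5/(-3 + Y)
U(4, -4)*(15 + I(q(-4, 2))) = 4*(15 + 5/(-3 + 2)) = 4*(15 + 5/(-1)) = 4*(15 + 5*(-1)) = 4*(15 - 5) = 4*10 = 40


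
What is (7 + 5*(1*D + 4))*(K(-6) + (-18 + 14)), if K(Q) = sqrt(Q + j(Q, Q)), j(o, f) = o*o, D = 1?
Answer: -128 + 32*sqrt(30) ≈ 47.271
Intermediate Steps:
j(o, f) = o**2
K(Q) = sqrt(Q + Q**2)
(7 + 5*(1*D + 4))*(K(-6) + (-18 + 14)) = (7 + 5*(1*1 + 4))*(sqrt(-6*(1 - 6)) + (-18 + 14)) = (7 + 5*(1 + 4))*(sqrt(-6*(-5)) - 4) = (7 + 5*5)*(sqrt(30) - 4) = (7 + 25)*(-4 + sqrt(30)) = 32*(-4 + sqrt(30)) = -128 + 32*sqrt(30)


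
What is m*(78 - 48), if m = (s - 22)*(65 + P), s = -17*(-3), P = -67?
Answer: -1740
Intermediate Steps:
s = 51
m = -58 (m = (51 - 22)*(65 - 67) = 29*(-2) = -58)
m*(78 - 48) = -58*(78 - 48) = -58*30 = -1740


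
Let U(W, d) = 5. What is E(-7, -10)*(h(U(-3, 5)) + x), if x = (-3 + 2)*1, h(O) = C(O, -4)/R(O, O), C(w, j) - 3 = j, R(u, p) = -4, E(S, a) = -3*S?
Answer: -63/4 ≈ -15.750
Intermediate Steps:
C(w, j) = 3 + j
h(O) = 1/4 (h(O) = (3 - 4)/(-4) = -1*(-1/4) = 1/4)
x = -1 (x = -1*1 = -1)
E(-7, -10)*(h(U(-3, 5)) + x) = (-3*(-7))*(1/4 - 1) = 21*(-3/4) = -63/4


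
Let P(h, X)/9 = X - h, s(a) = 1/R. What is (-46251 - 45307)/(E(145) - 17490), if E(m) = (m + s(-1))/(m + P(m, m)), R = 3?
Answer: 19913865/3803857 ≈ 5.2352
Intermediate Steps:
s(a) = 1/3
P(h, X) = -9*h + 9*X (P(h, X) = 9*(X - h) = -9*h + 9*X)
E(m) = (1/3 + m)/m (E(m) = (m + 1/3)/(m + (-9*m + 9*m)) = (1/3 + m)/(m + 0) = (1/3 + m)/m)
(-46251 - 45307)/(E(145) - 17490) = (-46251 - 45307)/((1/3 + 145)/145 - 17490) = -91558/((1/145)*(436/3) - 17490) = -91558/(436/435 - 17490) = -91558/(-7607714/435) = -91558*(-435/7607714) = 19913865/3803857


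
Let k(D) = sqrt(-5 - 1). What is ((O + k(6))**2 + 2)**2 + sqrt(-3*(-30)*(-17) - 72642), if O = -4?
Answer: -240 - 192*I*sqrt(6) + 2*I*sqrt(18543) ≈ -240.0 - 197.96*I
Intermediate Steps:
k(D) = I*sqrt(6) (k(D) = sqrt(-6) = I*sqrt(6))
((O + k(6))**2 + 2)**2 + sqrt(-3*(-30)*(-17) - 72642) = ((-4 + I*sqrt(6))**2 + 2)**2 + sqrt(-3*(-30)*(-17) - 72642) = (2 + (-4 + I*sqrt(6))**2)**2 + sqrt(90*(-17) - 72642) = (2 + (-4 + I*sqrt(6))**2)**2 + sqrt(-1530 - 72642) = (2 + (-4 + I*sqrt(6))**2)**2 + sqrt(-74172) = (2 + (-4 + I*sqrt(6))**2)**2 + 2*I*sqrt(18543)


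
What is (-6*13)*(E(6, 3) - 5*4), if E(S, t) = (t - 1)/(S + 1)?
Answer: 10764/7 ≈ 1537.7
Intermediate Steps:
E(S, t) = (-1 + t)/(1 + S)
(-6*13)*(E(6, 3) - 5*4) = (-6*13)*((-1 + 3)/(1 + 6) - 5*4) = -78*(2/7 - 20) = -78*(-138/7) = 10764/7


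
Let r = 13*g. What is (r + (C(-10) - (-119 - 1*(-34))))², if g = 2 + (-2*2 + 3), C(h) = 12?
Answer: 12100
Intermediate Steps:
g = 1 (g = 2 + (-4 + 3) = 2 - 1 = 1)
r = 13 (r = 13*1 = 13)
(r + (C(-10) - (-119 - 1*(-34))))² = (13 + (12 - (-119 - 1*(-34))))² = (13 + (12 - (-119 + 34)))² = (13 + (12 - 1*(-85)))² = (13 + (12 + 85))² = (13 + 97)² = 110² = 12100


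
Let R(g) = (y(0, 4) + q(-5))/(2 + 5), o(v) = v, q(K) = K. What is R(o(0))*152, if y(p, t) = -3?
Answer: -1216/7 ≈ -173.71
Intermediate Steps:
R(g) = -8/7 (R(g) = (-3 - 5)/(2 + 5) = -8/7)
R(o(0))*152 = -8/7*152 = -1216/7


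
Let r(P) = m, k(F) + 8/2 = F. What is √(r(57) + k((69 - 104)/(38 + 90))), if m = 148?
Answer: √36794/16 ≈ 11.989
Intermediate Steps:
k(F) = -4 + F
r(P) = 148
√(r(57) + k((69 - 104)/(38 + 90))) = √(148 + (-4 + (69 - 104)/(38 + 90))) = √(148 + (-4 - 35/128)) = √(148 - 547/128) = √(18397/128) = √36794/16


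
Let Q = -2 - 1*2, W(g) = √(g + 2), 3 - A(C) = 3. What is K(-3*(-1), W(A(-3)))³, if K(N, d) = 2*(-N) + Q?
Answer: -1000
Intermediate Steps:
A(C) = 0 (A(C) = 3 - 1*3 = 3 - 3 = 0)
W(g) = √(2 + g)
Q = -4 (Q = -2 - 2 = -4)
K(N, d) = -4 - 2*N (K(N, d) = 2*(-N) - 4 = -2*N - 4 = -4 - 2*N)
K(-3*(-1), W(A(-3)))³ = (-4 - (-6)*(-1))³ = (-4 - 2*3)³ = (-4 - 6)³ = (-10)³ = -1000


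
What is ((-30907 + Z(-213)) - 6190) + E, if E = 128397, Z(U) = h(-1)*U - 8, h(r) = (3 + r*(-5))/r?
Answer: 92996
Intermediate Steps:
h(r) = (3 - 5*r)/r
Z(U) = -8 - 8*U (Z(U) = (-5 + 3/(-1))*U - 8 = (-5 + 3*(-1))*U - 8 = (-5 - 3)*U - 8 = -8*U - 8 = -8 - 8*U)
((-30907 + Z(-213)) - 6190) + E = ((-30907 + (-8 - 8*(-213))) - 6190) + 128397 = ((-30907 + (-8 + 1704)) - 6190) + 128397 = ((-30907 + 1696) - 6190) + 128397 = (-29211 - 6190) + 128397 = -35401 + 128397 = 92996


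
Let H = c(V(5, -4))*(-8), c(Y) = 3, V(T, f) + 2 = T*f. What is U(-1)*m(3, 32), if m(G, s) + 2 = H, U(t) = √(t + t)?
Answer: -26*I*√2 ≈ -36.77*I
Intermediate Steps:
V(T, f) = -2 + T*f
H = -24 (H = 3*(-8) = -24)
U(t) = √2*√t (U(t) = √(2*t) = √2*√t)
m(G, s) = -26 (m(G, s) = -2 - 24 = -26)
U(-1)*m(3, 32) = (√2*√(-1))*(-26) = (√2*I)*(-26) = (I*√2)*(-26) = -26*I*√2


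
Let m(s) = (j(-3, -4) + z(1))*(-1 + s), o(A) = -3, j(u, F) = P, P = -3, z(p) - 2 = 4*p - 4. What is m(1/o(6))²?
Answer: 16/9 ≈ 1.7778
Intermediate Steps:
z(p) = -2 + 4*p (z(p) = 2 + (4*p - 4) = 2 + (-4 + 4*p) = -2 + 4*p)
j(u, F) = -3
m(s) = 1 - s (m(s) = (-3 + (-2 + 4*1))*(-1 + s) = (-3 + (-2 + 4))*(-1 + s) = (-3 + 2)*(-1 + s) = -(-1 + s) = 1 - s)
m(1/o(6))² = (1 - 1/(-3))² = (1 - 1*(-⅓))² = (1 + ⅓)² = (4/3)² = 16/9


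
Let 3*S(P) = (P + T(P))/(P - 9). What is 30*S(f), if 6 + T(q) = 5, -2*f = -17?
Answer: -150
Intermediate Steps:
f = 17/2 (f = -1/2*(-17) = 17/2 ≈ 8.5000)
T(q) = -1 (T(q) = -6 + 5 = -1)
S(P) = (-1 + P)/(3*(-9 + P)) (S(P) = ((P - 1)/(P - 9))/3 = ((-1 + P)/(-9 + P))/3 = (-1 + P)/(3*(-9 + P)))
30*S(f) = 30*((-1 + 17/2)/(3*(-9 + 17/2))) = 30*((1/3)*(15/2)/(-1/2)) = 30*((1/3)*(-2)*(15/2)) = 30*(-5) = -150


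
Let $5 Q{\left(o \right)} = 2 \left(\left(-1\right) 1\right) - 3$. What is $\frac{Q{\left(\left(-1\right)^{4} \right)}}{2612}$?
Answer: $- \frac{1}{2612} \approx -0.00038285$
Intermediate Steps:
$Q{\left(o \right)} = -1$ ($Q{\left(o \right)} = \frac{2 \left(\left(-1\right) 1\right) - 3}{5} = \frac{2 \left(-1\right) - 3}{5} = \frac{-2 - 3}{5} = \frac{1}{5} \left(-5\right) = -1$)
$\frac{Q{\left(\left(-1\right)^{4} \right)}}{2612} = - \frac{1}{2612}$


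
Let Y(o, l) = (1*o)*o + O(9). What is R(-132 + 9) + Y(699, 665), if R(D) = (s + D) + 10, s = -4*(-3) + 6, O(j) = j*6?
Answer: 488560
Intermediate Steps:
O(j) = 6*j
s = 18 (s = 12 + 6 = 18)
Y(o, l) = 54 + o² (Y(o, l) = (1*o)*o + 6*9 = o*o + 54 = o² + 54 = 54 + o²)
R(D) = 28 + D (R(D) = (18 + D) + 10 = 28 + D)
R(-132 + 9) + Y(699, 665) = (28 + (-132 + 9)) + (54 + 699²) = (28 - 123) + (54 + 488601) = -95 + 488655 = 488560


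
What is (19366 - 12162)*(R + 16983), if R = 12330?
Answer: 211170852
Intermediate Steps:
(19366 - 12162)*(R + 16983) = (19366 - 12162)*(12330 + 16983) = 7204*29313 = 211170852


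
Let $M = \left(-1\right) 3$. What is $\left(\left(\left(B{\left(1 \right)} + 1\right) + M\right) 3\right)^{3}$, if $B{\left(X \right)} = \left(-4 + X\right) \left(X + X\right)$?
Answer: $-13824$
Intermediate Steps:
$B{\left(X \right)} = 2 X \left(-4 + X\right)$ ($B{\left(X \right)} = \left(-4 + X\right) 2 X = 2 X \left(-4 + X\right)$)
$M = -3$
$\left(\left(\left(B{\left(1 \right)} + 1\right) + M\right) 3\right)^{3} = \left(\left(\left(2 \cdot 1 \left(-4 + 1\right) + 1\right) - 3\right) 3\right)^{3} = \left(\left(\left(2 \cdot 1 \left(-3\right) + 1\right) - 3\right) 3\right)^{3} = \left(\left(\left(-6 + 1\right) - 3\right) 3\right)^{3} = \left(\left(-5 - 3\right) 3\right)^{3} = \left(\left(-8\right) 3\right)^{3} = \left(-24\right)^{3} = -13824$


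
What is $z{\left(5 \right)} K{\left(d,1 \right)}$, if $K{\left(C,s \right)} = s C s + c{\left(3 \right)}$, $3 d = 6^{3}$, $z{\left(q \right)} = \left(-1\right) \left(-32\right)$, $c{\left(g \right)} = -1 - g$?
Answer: $2176$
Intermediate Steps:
$z{\left(q \right)} = 32$
$d = 72$ ($d = \frac{6^{3}}{3} = \frac{1}{3} \cdot 216 = 72$)
$K{\left(C,s \right)} = -4 + C s^{2}$ ($K{\left(C,s \right)} = s C s - 4 = C s s - 4 = C s^{2} - 4 = -4 + C s^{2}$)
$z{\left(5 \right)} K{\left(d,1 \right)} = 32 \left(-4 + 72 \cdot 1^{2}\right) = 32 \left(-4 + 72 \cdot 1\right) = 32 \left(-4 + 72\right) = 32 \cdot 68 = 2176$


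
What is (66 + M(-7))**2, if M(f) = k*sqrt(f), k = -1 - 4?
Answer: 4181 - 660*I*sqrt(7) ≈ 4181.0 - 1746.2*I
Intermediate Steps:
k = -5
M(f) = -5*sqrt(f)
(66 + M(-7))**2 = (66 - 5*I*sqrt(7))**2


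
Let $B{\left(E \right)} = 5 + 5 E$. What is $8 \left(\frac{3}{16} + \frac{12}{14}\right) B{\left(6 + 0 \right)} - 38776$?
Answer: $- \frac{76967}{2} \approx -38484.0$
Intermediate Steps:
$8 \left(\frac{3}{16} + \frac{12}{14}\right) B{\left(6 + 0 \right)} - 38776 = 8 \left(\frac{3}{16} + \frac{12}{14}\right) \left(5 + 5 \left(6 + 0\right)\right) - 38776 = 8 \left(3 \cdot \frac{1}{16} + 12 \cdot \frac{1}{14}\right) \left(5 + 5 \cdot 6\right) - 38776 = 8 \left(\frac{3}{16} + \frac{6}{7}\right) \left(5 + 30\right) - 38776 = 8 \cdot \frac{117}{112} \cdot 35 - 38776 = \frac{117}{14} \cdot 35 - 38776 = \frac{585}{2} - 38776 = - \frac{76967}{2}$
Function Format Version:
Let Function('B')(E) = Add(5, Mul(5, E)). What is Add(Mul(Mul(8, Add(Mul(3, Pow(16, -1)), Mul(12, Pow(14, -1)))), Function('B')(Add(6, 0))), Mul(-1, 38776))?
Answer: Rational(-76967, 2) ≈ -38484.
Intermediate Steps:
Add(Mul(Mul(8, Add(Mul(3, Pow(16, -1)), Mul(12, Pow(14, -1)))), Function('B')(Add(6, 0))), Mul(-1, 38776)) = Add(Mul(Mul(8, Add(Mul(3, Pow(16, -1)), Mul(12, Pow(14, -1)))), Add(5, Mul(5, Add(6, 0)))), Mul(-1, 38776)) = Add(Mul(Mul(8, Add(Mul(3, Rational(1, 16)), Mul(12, Rational(1, 14)))), Add(5, Mul(5, 6))), -38776) = Add(Mul(Mul(8, Add(Rational(3, 16), Rational(6, 7))), Add(5, 30)), -38776) = Add(Mul(Mul(8, Rational(117, 112)), 35), -38776) = Add(Mul(Rational(117, 14), 35), -38776) = Add(Rational(585, 2), -38776) = Rational(-76967, 2)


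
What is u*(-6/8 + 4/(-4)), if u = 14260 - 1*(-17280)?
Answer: -55195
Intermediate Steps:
u = 31540 (u = 14260 + 17280 = 31540)
u*(-6/8 + 4/(-4)) = 31540*(-6/8 + 4/(-4)) = 31540*(-6*⅛ + 4*(-¼)) = 31540*(-¾ - 1) = 31540*(-7/4) = -55195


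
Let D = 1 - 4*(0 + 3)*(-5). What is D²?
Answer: 3721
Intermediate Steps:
D = 61 (D = 1 - 4*3*(-5) = 1 - 12*(-5) = 1 + 60 = 61)
D² = 61² = 3721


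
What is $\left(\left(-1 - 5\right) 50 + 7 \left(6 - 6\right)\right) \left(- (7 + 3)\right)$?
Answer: $3000$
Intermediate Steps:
$\left(\left(-1 - 5\right) 50 + 7 \left(6 - 6\right)\right) \left(- (7 + 3)\right) = \left(\left(-6\right) 50 + 7 \cdot 0\right) \left(\left(-1\right) 10\right) = \left(-300 + 0\right) \left(-10\right) = \left(-300\right) \left(-10\right) = 3000$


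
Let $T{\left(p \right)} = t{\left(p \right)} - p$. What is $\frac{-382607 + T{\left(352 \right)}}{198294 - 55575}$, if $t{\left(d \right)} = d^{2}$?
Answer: $- \frac{259055}{142719} \approx -1.8151$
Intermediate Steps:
$T{\left(p \right)} = p^{2} - p$
$\frac{-382607 + T{\left(352 \right)}}{198294 - 55575} = \frac{-382607 + 352 \left(-1 + 352\right)}{198294 - 55575} = \frac{-382607 + 352 \cdot 351}{142719} = \left(-382607 + 123552\right) \frac{1}{142719} = \left(-259055\right) \frac{1}{142719} = - \frac{259055}{142719}$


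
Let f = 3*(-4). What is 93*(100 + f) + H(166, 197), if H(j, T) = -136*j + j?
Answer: -14226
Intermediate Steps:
H(j, T) = -135*j
f = -12
93*(100 + f) + H(166, 197) = 93*(100 - 12) - 135*166 = 93*88 - 22410 = 8184 - 22410 = -14226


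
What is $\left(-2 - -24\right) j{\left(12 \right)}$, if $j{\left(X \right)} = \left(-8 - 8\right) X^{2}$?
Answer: $-50688$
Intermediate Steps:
$j{\left(X \right)} = - 16 X^{2}$ ($j{\left(X \right)} = \left(-8 - 8\right) X^{2} = - 16 X^{2}$)
$\left(-2 - -24\right) j{\left(12 \right)} = \left(-2 - -24\right) \left(- 16 \cdot 12^{2}\right) = \left(-2 + 24\right) \left(\left(-16\right) 144\right) = 22 \left(-2304\right) = -50688$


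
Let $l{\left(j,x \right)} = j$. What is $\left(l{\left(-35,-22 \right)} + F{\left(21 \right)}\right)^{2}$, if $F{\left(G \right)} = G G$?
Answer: $164836$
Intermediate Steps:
$F{\left(G \right)} = G^{2}$
$\left(l{\left(-35,-22 \right)} + F{\left(21 \right)}\right)^{2} = \left(-35 + 21^{2}\right)^{2} = \left(-35 + 441\right)^{2} = 406^{2} = 164836$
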